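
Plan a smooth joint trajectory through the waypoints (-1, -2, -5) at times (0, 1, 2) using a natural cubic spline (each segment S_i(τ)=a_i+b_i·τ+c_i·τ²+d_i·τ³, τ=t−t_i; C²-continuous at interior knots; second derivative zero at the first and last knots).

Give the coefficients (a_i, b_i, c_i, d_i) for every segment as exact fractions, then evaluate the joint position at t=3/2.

  seg 0: a=-1 b=-1/2 c=0 d=-1/2
  seg 1: a=-2 b=-2 c=-3/2 d=1/2
S(3/2) = -53/16

Δ: Δ0=-1, Δ1=-3
row 1: diag=4, rhs=-12; c'=1/4, d'=-3
back: M1=-3
M: M0=0, M1=-3, M2=0
seg 0: a=-1, c=M0/2=0, d=(M1−M0)/(6·1)=-1/2, b=Δ0−h0·(2M0+M1)/6=-1/2
seg 1: a=-2, c=M1/2=-3/2, d=(M2−M1)/(6·1)=1/2, b=Δ1−h1·(2M1+M2)/6=-2
t_q=3/2 → seg 1, τ=1/2; S=-2+-2·τ+-3/2·τ²+1/2·τ³=-53/16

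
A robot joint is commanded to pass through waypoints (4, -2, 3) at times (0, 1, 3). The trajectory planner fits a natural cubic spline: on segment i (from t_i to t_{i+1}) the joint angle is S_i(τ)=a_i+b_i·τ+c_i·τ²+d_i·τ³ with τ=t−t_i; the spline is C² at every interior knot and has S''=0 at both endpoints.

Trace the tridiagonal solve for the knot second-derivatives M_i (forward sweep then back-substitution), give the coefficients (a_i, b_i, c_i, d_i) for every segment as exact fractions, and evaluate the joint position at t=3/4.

Δ: Δ0=-6, Δ1=5/2
row 1: diag=6, rhs=51; c'=1/3, d'=17/2
back: M1=17/2
M: M0=0, M1=17/2, M2=0
seg 0: a=4, c=M0/2=0, d=(M1−M0)/(6·1)=17/12, b=Δ0−h0·(2M0+M1)/6=-89/12
seg 1: a=-2, c=M1/2=17/4, d=(M2−M1)/(6·2)=-17/24, b=Δ1−h1·(2M1+M2)/6=-19/6
t_q=3/4 → seg 0, τ=3/4; S=4+-89/12·τ+0·τ²+17/12·τ³=-247/256

  seg 0: a=4 b=-89/12 c=0 d=17/12
  seg 1: a=-2 b=-19/6 c=17/4 d=-17/24
S(3/4) = -247/256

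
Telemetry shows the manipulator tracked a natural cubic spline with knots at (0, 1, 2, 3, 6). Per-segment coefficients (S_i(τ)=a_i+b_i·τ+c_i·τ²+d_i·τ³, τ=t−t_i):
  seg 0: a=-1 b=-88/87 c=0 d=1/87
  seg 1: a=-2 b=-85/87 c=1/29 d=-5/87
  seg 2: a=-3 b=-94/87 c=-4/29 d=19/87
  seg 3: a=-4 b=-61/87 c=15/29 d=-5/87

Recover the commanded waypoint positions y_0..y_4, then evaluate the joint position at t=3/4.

y_0=-1 y_1=-2 y_2=-3 y_3=-4 y_4=-3
S(3/4) = -3255/1856

y_0 = S_0(0) = a_0 = -1
y_1 = S_1(0) = a_1 = -2
y_2 = S_2(0) = a_2 = -3
y_3 = S_3(0) = a_3 = -4
y_4 = S_3(3) = -3
t_q=3/4 is in segment 0 (τ=3/4); S_0(τ)=-3255/1856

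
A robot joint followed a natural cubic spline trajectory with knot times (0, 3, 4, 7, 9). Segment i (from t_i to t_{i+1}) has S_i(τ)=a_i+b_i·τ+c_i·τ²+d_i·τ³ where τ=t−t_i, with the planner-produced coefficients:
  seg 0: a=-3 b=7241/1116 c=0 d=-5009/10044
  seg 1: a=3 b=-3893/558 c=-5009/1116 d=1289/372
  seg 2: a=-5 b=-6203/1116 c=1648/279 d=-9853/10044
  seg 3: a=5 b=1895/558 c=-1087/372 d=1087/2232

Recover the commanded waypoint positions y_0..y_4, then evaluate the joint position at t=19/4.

y_0=-3 y_1=3 y_2=-5 y_3=5 y_4=4
S(19/4) = -49679/7936

y_0 = S_0(0) = a_0 = -3
y_1 = S_1(0) = a_1 = 3
y_2 = S_2(0) = a_2 = -5
y_3 = S_3(0) = a_3 = 5
y_4 = S_3(2) = 4
t_q=19/4 is in segment 2 (τ=3/4); S_2(τ)=-49679/7936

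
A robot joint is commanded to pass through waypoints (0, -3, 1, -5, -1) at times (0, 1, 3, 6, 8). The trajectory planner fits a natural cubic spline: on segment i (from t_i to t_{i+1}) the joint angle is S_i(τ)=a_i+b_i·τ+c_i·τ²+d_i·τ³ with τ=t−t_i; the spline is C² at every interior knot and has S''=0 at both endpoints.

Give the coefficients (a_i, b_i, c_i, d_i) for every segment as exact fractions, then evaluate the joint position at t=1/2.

Δ: Δ0=-3, Δ1=2, Δ2=-2, Δ3=2
row 1: diag=6, rhs=30; c'=1/3, d'=5
row 2: denom=10−2·1/3=28/3; d'=(-24−2·5)/(28/3)=-51/14
row 3: denom=10−3·9/28=253/28; d'=(24−3·-51/14)/(253/28)=978/253
back: M3=978/253
back: M2=-51/14−9/28·978/253=-1236/253
back: M1=5−1/3·-1236/253=1677/253
M: M0=0, M1=1677/253, M2=-1236/253, M3=978/253, M4=0
seg 0: a=0, c=M0/2=0, d=(M1−M0)/(6·1)=559/506, b=Δ0−h0·(2M0+M1)/6=-2077/506
seg 1: a=-3, c=M1/2=1677/506, d=(M2−M1)/(6·2)=-971/1012, b=Δ1−h1·(2M1+M2)/6=-200/253
seg 2: a=1, c=M2/2=-618/253, d=(M3−M2)/(6·3)=123/253, b=Δ2−h2·(2M2+M3)/6=241/253
seg 3: a=-5, c=M3/2=489/253, d=(M4−M3)/(6·2)=-163/506, b=Δ3−h3·(2M3+M4)/6=-146/253
t_q=1/2 → seg 0, τ=1/2; S=0+-2077/506·τ+0·τ²+559/506·τ³=-7749/4048

  seg 0: a=0 b=-2077/506 c=0 d=559/506
  seg 1: a=-3 b=-200/253 c=1677/506 d=-971/1012
  seg 2: a=1 b=241/253 c=-618/253 d=123/253
  seg 3: a=-5 b=-146/253 c=489/253 d=-163/506
S(1/2) = -7749/4048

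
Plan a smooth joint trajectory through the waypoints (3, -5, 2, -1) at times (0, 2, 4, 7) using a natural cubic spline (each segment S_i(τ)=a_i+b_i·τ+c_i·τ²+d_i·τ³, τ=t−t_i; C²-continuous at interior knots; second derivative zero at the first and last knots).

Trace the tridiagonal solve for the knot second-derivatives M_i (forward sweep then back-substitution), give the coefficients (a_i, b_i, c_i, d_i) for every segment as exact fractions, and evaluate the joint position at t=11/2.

  seg 0: a=3 b=-118/19 c=0 d=21/38
  seg 1: a=-5 b=8/19 c=63/19 d=-135/152
  seg 2: a=2 b=115/38 c=-153/76 d=17/76
S(11/2) = 1681/608

Δ: Δ0=-4, Δ1=7/2, Δ2=-1
row 1: diag=8, rhs=45; c'=1/4, d'=45/8
row 2: denom=10−2·1/4=19/2; d'=(-27−2·45/8)/(19/2)=-153/38
back: M2=-153/38
back: M1=45/8−1/4·-153/38=126/19
M: M0=0, M1=126/19, M2=-153/38, M3=0
seg 0: a=3, c=M0/2=0, d=(M1−M0)/(6·2)=21/38, b=Δ0−h0·(2M0+M1)/6=-118/19
seg 1: a=-5, c=M1/2=63/19, d=(M2−M1)/(6·2)=-135/152, b=Δ1−h1·(2M1+M2)/6=8/19
seg 2: a=2, c=M2/2=-153/76, d=(M3−M2)/(6·3)=17/76, b=Δ2−h2·(2M2+M3)/6=115/38
t_q=11/2 → seg 2, τ=3/2; S=2+115/38·τ+-153/76·τ²+17/76·τ³=1681/608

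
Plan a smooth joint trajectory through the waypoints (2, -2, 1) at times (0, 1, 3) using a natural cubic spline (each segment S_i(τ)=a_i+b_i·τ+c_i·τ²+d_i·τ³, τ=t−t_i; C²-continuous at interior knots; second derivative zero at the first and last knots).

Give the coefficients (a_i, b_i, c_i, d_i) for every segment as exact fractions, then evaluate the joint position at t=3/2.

Δ: Δ0=-4, Δ1=3/2
row 1: diag=6, rhs=33; c'=1/3, d'=11/2
back: M1=11/2
M: M0=0, M1=11/2, M2=0
seg 0: a=2, c=M0/2=0, d=(M1−M0)/(6·1)=11/12, b=Δ0−h0·(2M0+M1)/6=-59/12
seg 1: a=-2, c=M1/2=11/4, d=(M2−M1)/(6·2)=-11/24, b=Δ1−h1·(2M1+M2)/6=-13/6
t_q=3/2 → seg 1, τ=1/2; S=-2+-13/6·τ+11/4·τ²+-11/24·τ³=-157/64

  seg 0: a=2 b=-59/12 c=0 d=11/12
  seg 1: a=-2 b=-13/6 c=11/4 d=-11/24
S(3/2) = -157/64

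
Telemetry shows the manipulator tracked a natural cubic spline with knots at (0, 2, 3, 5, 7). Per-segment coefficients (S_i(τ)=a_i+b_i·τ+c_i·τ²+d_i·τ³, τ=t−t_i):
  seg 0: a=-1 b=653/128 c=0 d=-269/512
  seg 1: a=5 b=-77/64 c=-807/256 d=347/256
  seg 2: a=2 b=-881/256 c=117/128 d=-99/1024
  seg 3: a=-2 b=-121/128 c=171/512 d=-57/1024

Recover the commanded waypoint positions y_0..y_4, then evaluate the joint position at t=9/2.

y_0=-1 y_1=5 y_2=2 y_3=-2 y_4=-3
S(9/2) = -11729/8192

y_0 = S_0(0) = a_0 = -1
y_1 = S_1(0) = a_1 = 5
y_2 = S_2(0) = a_2 = 2
y_3 = S_3(0) = a_3 = -2
y_4 = S_3(2) = -3
t_q=9/2 is in segment 2 (τ=3/2); S_2(τ)=-11729/8192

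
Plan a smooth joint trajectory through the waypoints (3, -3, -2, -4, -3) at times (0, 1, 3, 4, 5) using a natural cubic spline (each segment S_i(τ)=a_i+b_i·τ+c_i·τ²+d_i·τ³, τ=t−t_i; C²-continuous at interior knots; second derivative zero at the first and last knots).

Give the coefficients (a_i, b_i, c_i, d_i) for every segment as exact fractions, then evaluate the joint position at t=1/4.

  seg 0: a=3 b=-1815/244 c=0 d=351/244
  seg 1: a=-3 b=-381/122 c=1053/244 d=-611/488
  seg 2: a=-2 b=-54/61 c=-195/61 d=127/61
  seg 3: a=-4 b=-63/61 c=186/61 d=-62/61
S(1/4) = 18159/15616

Δ: Δ0=-6, Δ1=1/2, Δ2=-2, Δ3=1
row 1: diag=6, rhs=39; c'=1/3, d'=13/2
row 2: denom=6−2·1/3=16/3; d'=(-15−2·13/2)/(16/3)=-21/4
row 3: denom=4−1·3/16=61/16; d'=(18−1·-21/4)/(61/16)=372/61
back: M3=372/61
back: M2=-21/4−3/16·372/61=-390/61
back: M1=13/2−1/3·-390/61=1053/122
M: M0=0, M1=1053/122, M2=-390/61, M3=372/61, M4=0
seg 0: a=3, c=M0/2=0, d=(M1−M0)/(6·1)=351/244, b=Δ0−h0·(2M0+M1)/6=-1815/244
seg 1: a=-3, c=M1/2=1053/244, d=(M2−M1)/(6·2)=-611/488, b=Δ1−h1·(2M1+M2)/6=-381/122
seg 2: a=-2, c=M2/2=-195/61, d=(M3−M2)/(6·1)=127/61, b=Δ2−h2·(2M2+M3)/6=-54/61
seg 3: a=-4, c=M3/2=186/61, d=(M4−M3)/(6·1)=-62/61, b=Δ3−h3·(2M3+M4)/6=-63/61
t_q=1/4 → seg 0, τ=1/4; S=3+-1815/244·τ+0·τ²+351/244·τ³=18159/15616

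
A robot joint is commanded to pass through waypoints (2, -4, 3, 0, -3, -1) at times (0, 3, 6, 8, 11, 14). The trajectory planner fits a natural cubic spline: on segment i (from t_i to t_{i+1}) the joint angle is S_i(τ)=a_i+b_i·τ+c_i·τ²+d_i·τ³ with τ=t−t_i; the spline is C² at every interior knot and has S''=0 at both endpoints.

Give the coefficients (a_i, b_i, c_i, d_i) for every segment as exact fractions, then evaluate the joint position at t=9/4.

  seg 0: a=2 b=-9143/2610 c=0 d=3923/23490
  seg 1: a=-4 b=1313/1305 c=3923/2610 d=-1661/4698
  seg 2: a=3 b=1249/2610 c=-2191/1305 d=10/29
  seg 3: a=0 b=-5479/2610 c=509/1305 d=-37/4698
  seg 4: a=-3 b=37/1305 c=833/2610 d=-833/23490
S(9/4) = -73861/18560

Δ: Δ0=-2, Δ1=7/3, Δ2=-3/2, Δ3=-1, Δ4=2/3
row 1: diag=12, rhs=26; c'=1/4, d'=13/6
row 2: denom=10−3·1/4=37/4; d'=(-23−3·13/6)/(37/4)=-118/37
row 3: denom=10−2·8/37=354/37; d'=(3−2·-118/37)/(354/37)=347/354
row 4: denom=12−3·37/118=1305/118; d'=(10−3·347/354)/(1305/118)=833/1305
back: M4=833/1305
back: M3=347/354−37/118·833/1305=1018/1305
back: M2=-118/37−8/37·1018/1305=-4382/1305
back: M1=13/6−1/4·-4382/1305=3923/1305
M: M0=0, M1=3923/1305, M2=-4382/1305, M3=1018/1305, M4=833/1305, M5=0
seg 0: a=2, c=M0/2=0, d=(M1−M0)/(6·3)=3923/23490, b=Δ0−h0·(2M0+M1)/6=-9143/2610
seg 1: a=-4, c=M1/2=3923/2610, d=(M2−M1)/(6·3)=-1661/4698, b=Δ1−h1·(2M1+M2)/6=1313/1305
seg 2: a=3, c=M2/2=-2191/1305, d=(M3−M2)/(6·2)=10/29, b=Δ2−h2·(2M2+M3)/6=1249/2610
seg 3: a=0, c=M3/2=509/1305, d=(M4−M3)/(6·3)=-37/4698, b=Δ3−h3·(2M3+M4)/6=-5479/2610
seg 4: a=-3, c=M4/2=833/2610, d=(M5−M4)/(6·3)=-833/23490, b=Δ4−h4·(2M4+M5)/6=37/1305
t_q=9/4 → seg 0, τ=9/4; S=2+-9143/2610·τ+0·τ²+3923/23490·τ³=-73861/18560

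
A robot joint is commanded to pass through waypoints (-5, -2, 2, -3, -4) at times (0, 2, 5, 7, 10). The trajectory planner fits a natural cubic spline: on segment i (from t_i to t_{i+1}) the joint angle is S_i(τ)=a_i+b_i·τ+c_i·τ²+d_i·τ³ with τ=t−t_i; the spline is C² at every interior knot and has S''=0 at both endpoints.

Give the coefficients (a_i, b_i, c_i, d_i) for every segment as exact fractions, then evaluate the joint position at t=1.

  seg 0: a=-5 b=1081/870 c=0 d=28/435
  seg 1: a=-2 b=1753/870 c=56/145 d=-1601/7830
  seg 2: a=2 b=-517/435 c=-253/174 d=463/1160
  seg 3: a=-3 b=-1927/870 c=1637/1740 d=-1637/15660
S(1) = -1071/290

Δ: Δ0=3/2, Δ1=4/3, Δ2=-5/2, Δ3=-1/3
row 1: diag=10, rhs=-1; c'=3/10, d'=-1/10
row 2: denom=10−3·3/10=91/10; d'=(-23−3·-1/10)/(91/10)=-227/91
row 3: denom=10−2·20/91=870/91; d'=(13−2·-227/91)/(870/91)=1637/870
back: M3=1637/870
back: M2=-227/91−20/91·1637/870=-253/87
back: M1=-1/10−3/10·-253/87=112/145
M: M0=0, M1=112/145, M2=-253/87, M3=1637/870, M4=0
seg 0: a=-5, c=M0/2=0, d=(M1−M0)/(6·2)=28/435, b=Δ0−h0·(2M0+M1)/6=1081/870
seg 1: a=-2, c=M1/2=56/145, d=(M2−M1)/(6·3)=-1601/7830, b=Δ1−h1·(2M1+M2)/6=1753/870
seg 2: a=2, c=M2/2=-253/174, d=(M3−M2)/(6·2)=463/1160, b=Δ2−h2·(2M2+M3)/6=-517/435
seg 3: a=-3, c=M3/2=1637/1740, d=(M4−M3)/(6·3)=-1637/15660, b=Δ3−h3·(2M3+M4)/6=-1927/870
t_q=1 → seg 0, τ=1; S=-5+1081/870·τ+0·τ²+28/435·τ³=-1071/290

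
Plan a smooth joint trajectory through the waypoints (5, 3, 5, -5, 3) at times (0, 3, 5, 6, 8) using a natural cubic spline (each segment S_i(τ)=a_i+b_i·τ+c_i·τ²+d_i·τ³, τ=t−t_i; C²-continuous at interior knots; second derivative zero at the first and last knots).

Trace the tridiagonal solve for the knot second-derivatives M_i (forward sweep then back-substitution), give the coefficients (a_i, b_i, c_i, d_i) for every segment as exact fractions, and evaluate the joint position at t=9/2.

Δ: Δ0=-2/3, Δ1=1, Δ2=-10, Δ3=4
row 1: diag=10, rhs=10; c'=1/5, d'=1
row 2: denom=6−2·1/5=28/5; d'=(-66−2·1)/(28/5)=-85/7
row 3: denom=6−1·5/28=163/28; d'=(84−1·-85/7)/(163/28)=2692/163
back: M3=2692/163
back: M2=-85/7−5/28·2692/163=-2460/163
back: M1=1−1/5·-2460/163=655/163
M: M0=0, M1=655/163, M2=-2460/163, M3=2692/163, M4=0
seg 0: a=5, c=M0/2=0, d=(M1−M0)/(6·3)=655/2934, b=Δ0−h0·(2M0+M1)/6=-2617/978
seg 1: a=3, c=M1/2=655/326, d=(M2−M1)/(6·2)=-3115/1956, b=Δ1−h1·(2M1+M2)/6=1639/489
seg 2: a=5, c=M2/2=-1230/163, d=(M3−M2)/(6·1)=2576/489, b=Δ2−h2·(2M2+M3)/6=-3776/489
seg 3: a=-5, c=M3/2=1346/163, d=(M4−M3)/(6·2)=-673/489, b=Δ3−h3·(2M3+M4)/6=-3428/489
t_q=9/2 → seg 1, τ=3/2; S=3+1639/489·τ+655/326·τ²+-3115/1956·τ³=37417/5216

  seg 0: a=5 b=-2617/978 c=0 d=655/2934
  seg 1: a=3 b=1639/489 c=655/326 d=-3115/1956
  seg 2: a=5 b=-3776/489 c=-1230/163 d=2576/489
  seg 3: a=-5 b=-3428/489 c=1346/163 d=-673/489
S(9/2) = 37417/5216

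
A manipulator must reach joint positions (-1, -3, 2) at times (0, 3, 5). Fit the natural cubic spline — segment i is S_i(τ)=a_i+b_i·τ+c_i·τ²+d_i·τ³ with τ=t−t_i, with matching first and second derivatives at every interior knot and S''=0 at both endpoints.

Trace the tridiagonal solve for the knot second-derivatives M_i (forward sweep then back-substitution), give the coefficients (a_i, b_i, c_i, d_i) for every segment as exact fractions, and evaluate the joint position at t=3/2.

Δ: Δ0=-2/3, Δ1=5/2
row 1: diag=10, rhs=19; c'=1/5, d'=19/10
back: M1=19/10
M: M0=0, M1=19/10, M2=0
seg 0: a=-1, c=M0/2=0, d=(M1−M0)/(6·3)=19/180, b=Δ0−h0·(2M0+M1)/6=-97/60
seg 1: a=-3, c=M1/2=19/20, d=(M2−M1)/(6·2)=-19/120, b=Δ1−h1·(2M1+M2)/6=37/30
t_q=3/2 → seg 0, τ=3/2; S=-1+-97/60·τ+0·τ²+19/180·τ³=-491/160

  seg 0: a=-1 b=-97/60 c=0 d=19/180
  seg 1: a=-3 b=37/30 c=19/20 d=-19/120
S(3/2) = -491/160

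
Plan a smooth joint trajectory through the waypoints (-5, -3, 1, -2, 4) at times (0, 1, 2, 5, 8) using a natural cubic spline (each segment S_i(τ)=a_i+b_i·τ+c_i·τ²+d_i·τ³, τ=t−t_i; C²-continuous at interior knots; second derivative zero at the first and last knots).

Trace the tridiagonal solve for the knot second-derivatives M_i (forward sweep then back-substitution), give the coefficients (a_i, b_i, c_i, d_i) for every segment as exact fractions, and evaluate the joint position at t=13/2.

Δ: Δ0=2, Δ1=4, Δ2=-1, Δ3=2
row 1: diag=4, rhs=12; c'=1/4, d'=3
row 2: denom=8−1·1/4=31/4; d'=(-30−1·3)/(31/4)=-132/31
row 3: denom=12−3·12/31=336/31; d'=(18−3·-132/31)/(336/31)=159/56
back: M3=159/56
back: M2=-132/31−12/31·159/56=-75/14
back: M1=3−1/4·-75/14=243/56
M: M0=0, M1=243/56, M2=-75/14, M3=159/56, M4=0
seg 0: a=-5, c=M0/2=0, d=(M1−M0)/(6·1)=81/112, b=Δ0−h0·(2M0+M1)/6=143/112
seg 1: a=-3, c=M1/2=243/112, d=(M2−M1)/(6·1)=-181/112, b=Δ1−h1·(2M1+M2)/6=193/56
seg 2: a=1, c=M2/2=-75/28, d=(M3−M2)/(6·3)=51/112, b=Δ2−h2·(2M2+M3)/6=47/16
seg 3: a=-2, c=M3/2=159/112, d=(M4−M3)/(6·3)=-53/336, b=Δ3−h3·(2M3+M4)/6=-47/56
t_q=13/2 → seg 3, τ=3/2; S=-2+-47/56·τ+159/112·τ²+-53/336·τ³=-535/896

  seg 0: a=-5 b=143/112 c=0 d=81/112
  seg 1: a=-3 b=193/56 c=243/112 d=-181/112
  seg 2: a=1 b=47/16 c=-75/28 d=51/112
  seg 3: a=-2 b=-47/56 c=159/112 d=-53/336
S(13/2) = -535/896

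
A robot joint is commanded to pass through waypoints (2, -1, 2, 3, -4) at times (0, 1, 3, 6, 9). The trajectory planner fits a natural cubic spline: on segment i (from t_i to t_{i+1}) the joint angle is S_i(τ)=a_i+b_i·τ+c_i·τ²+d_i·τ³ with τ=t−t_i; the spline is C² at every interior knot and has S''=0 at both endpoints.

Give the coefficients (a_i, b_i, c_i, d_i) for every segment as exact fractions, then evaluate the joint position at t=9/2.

Δ: Δ0=-3, Δ1=3/2, Δ2=1/3, Δ3=-7/3
row 1: diag=6, rhs=27; c'=1/3, d'=9/2
row 2: denom=10−2·1/3=28/3; d'=(-7−2·9/2)/(28/3)=-12/7
row 3: denom=12−3·9/28=309/28; d'=(-16−3·-12/7)/(309/28)=-304/309
back: M3=-304/309
back: M2=-12/7−9/28·-304/309=-144/103
back: M1=9/2−1/3·-144/103=1023/206
M: M0=0, M1=1023/206, M2=-144/103, M3=-304/309, M4=0
seg 0: a=2, c=M0/2=0, d=(M1−M0)/(6·1)=341/412, b=Δ0−h0·(2M0+M1)/6=-1577/412
seg 1: a=-1, c=M1/2=1023/412, d=(M2−M1)/(6·2)=-437/824, b=Δ1−h1·(2M1+M2)/6=-277/206
seg 2: a=2, c=M2/2=-72/103, d=(M3−M2)/(6·3)=64/2781, b=Δ2−h2·(2M2+M3)/6=229/103
seg 3: a=3, c=M3/2=-152/309, d=(M4−M3)/(6·3)=152/2781, b=Δ3−h3·(2M3+M4)/6=-139/103
t_q=9/2 → seg 2, τ=3/2; S=2+229/103·τ+-72/103·τ²+64/2781·τ³=791/206

  seg 0: a=2 b=-1577/412 c=0 d=341/412
  seg 1: a=-1 b=-277/206 c=1023/412 d=-437/824
  seg 2: a=2 b=229/103 c=-72/103 d=64/2781
  seg 3: a=3 b=-139/103 c=-152/309 d=152/2781
S(9/2) = 791/206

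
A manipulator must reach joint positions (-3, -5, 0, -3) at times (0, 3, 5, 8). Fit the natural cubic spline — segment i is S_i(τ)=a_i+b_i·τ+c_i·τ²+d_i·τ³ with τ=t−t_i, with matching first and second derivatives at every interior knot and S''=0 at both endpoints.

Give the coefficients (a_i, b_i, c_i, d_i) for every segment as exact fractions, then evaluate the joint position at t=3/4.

  seg 0: a=-3 b=-15/8 c=0 d=29/216
  seg 1: a=-5 b=7/4 c=29/24 d=-5/12
  seg 2: a=0 b=19/12 c=-31/24 d=31/216
S(3/4) = -2227/512

Δ: Δ0=-2/3, Δ1=5/2, Δ2=-1
row 1: diag=10, rhs=19; c'=1/5, d'=19/10
row 2: denom=10−2·1/5=48/5; d'=(-21−2·19/10)/(48/5)=-31/12
back: M2=-31/12
back: M1=19/10−1/5·-31/12=29/12
M: M0=0, M1=29/12, M2=-31/12, M3=0
seg 0: a=-3, c=M0/2=0, d=(M1−M0)/(6·3)=29/216, b=Δ0−h0·(2M0+M1)/6=-15/8
seg 1: a=-5, c=M1/2=29/24, d=(M2−M1)/(6·2)=-5/12, b=Δ1−h1·(2M1+M2)/6=7/4
seg 2: a=0, c=M2/2=-31/24, d=(M3−M2)/(6·3)=31/216, b=Δ2−h2·(2M2+M3)/6=19/12
t_q=3/4 → seg 0, τ=3/4; S=-3+-15/8·τ+0·τ²+29/216·τ³=-2227/512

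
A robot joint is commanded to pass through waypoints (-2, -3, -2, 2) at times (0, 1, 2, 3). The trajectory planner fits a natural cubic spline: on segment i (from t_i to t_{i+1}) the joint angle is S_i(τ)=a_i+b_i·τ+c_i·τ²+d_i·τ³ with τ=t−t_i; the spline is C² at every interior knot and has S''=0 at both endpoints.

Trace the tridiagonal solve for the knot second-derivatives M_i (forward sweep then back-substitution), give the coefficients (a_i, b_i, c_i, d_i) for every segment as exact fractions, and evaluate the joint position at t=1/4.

  seg 0: a=-2 b=-4/3 c=0 d=1/3
  seg 1: a=-3 b=-1/3 c=1 d=1/3
  seg 2: a=-2 b=8/3 c=2 d=-2/3
S(1/4) = -149/64

Δ: Δ0=-1, Δ1=1, Δ2=4
row 1: diag=4, rhs=12; c'=1/4, d'=3
row 2: denom=4−1·1/4=15/4; d'=(18−1·3)/(15/4)=4
back: M2=4
back: M1=3−1/4·4=2
M: M0=0, M1=2, M2=4, M3=0
seg 0: a=-2, c=M0/2=0, d=(M1−M0)/(6·1)=1/3, b=Δ0−h0·(2M0+M1)/6=-4/3
seg 1: a=-3, c=M1/2=1, d=(M2−M1)/(6·1)=1/3, b=Δ1−h1·(2M1+M2)/6=-1/3
seg 2: a=-2, c=M2/2=2, d=(M3−M2)/(6·1)=-2/3, b=Δ2−h2·(2M2+M3)/6=8/3
t_q=1/4 → seg 0, τ=1/4; S=-2+-4/3·τ+0·τ²+1/3·τ³=-149/64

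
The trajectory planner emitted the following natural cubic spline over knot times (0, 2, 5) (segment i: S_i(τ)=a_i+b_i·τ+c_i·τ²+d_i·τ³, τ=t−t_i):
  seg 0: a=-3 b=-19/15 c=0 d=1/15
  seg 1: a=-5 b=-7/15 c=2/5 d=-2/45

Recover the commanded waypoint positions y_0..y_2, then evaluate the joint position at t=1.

y_0 = S_0(0) = a_0 = -3
y_1 = S_1(0) = a_1 = -5
y_2 = S_1(3) = -4
t_q=1 is in segment 0 (τ=1); S_0(τ)=-21/5

y_0=-3 y_1=-5 y_2=-4
S(1) = -21/5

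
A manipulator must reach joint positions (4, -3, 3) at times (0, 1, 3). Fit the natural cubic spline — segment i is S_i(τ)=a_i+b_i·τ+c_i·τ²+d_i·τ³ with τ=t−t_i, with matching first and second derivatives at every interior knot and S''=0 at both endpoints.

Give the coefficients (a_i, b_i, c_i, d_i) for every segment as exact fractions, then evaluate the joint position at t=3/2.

  seg 0: a=4 b=-26/3 c=0 d=5/3
  seg 1: a=-3 b=-11/3 c=5 d=-5/6
S(3/2) = -59/16

Δ: Δ0=-7, Δ1=3
row 1: diag=6, rhs=60; c'=1/3, d'=10
back: M1=10
M: M0=0, M1=10, M2=0
seg 0: a=4, c=M0/2=0, d=(M1−M0)/(6·1)=5/3, b=Δ0−h0·(2M0+M1)/6=-26/3
seg 1: a=-3, c=M1/2=5, d=(M2−M1)/(6·2)=-5/6, b=Δ1−h1·(2M1+M2)/6=-11/3
t_q=3/2 → seg 1, τ=1/2; S=-3+-11/3·τ+5·τ²+-5/6·τ³=-59/16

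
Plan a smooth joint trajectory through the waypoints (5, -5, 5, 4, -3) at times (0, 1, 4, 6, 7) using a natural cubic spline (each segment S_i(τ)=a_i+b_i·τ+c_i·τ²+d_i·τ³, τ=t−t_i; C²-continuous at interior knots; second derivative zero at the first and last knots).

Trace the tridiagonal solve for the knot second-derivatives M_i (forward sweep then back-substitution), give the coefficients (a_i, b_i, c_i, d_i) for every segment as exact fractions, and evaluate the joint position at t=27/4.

  seg 0: a=5 b=-7075/591 c=0 d=1165/591
  seg 1: a=-5 b=-3580/591 c=1165/197 d=-1645/1773
  seg 2: a=5 b=2585/591 c=-480/197 d=-1/4728
  seg 3: a=4 b=-6353/1182 c=-1921/788 d=1921/2364
S(27/4) = -53435/50432

Δ: Δ0=-10, Δ1=10/3, Δ2=-1/2, Δ3=-7
row 1: diag=8, rhs=80; c'=3/8, d'=10
row 2: denom=10−3·3/8=71/8; d'=(-23−3·10)/(71/8)=-424/71
row 3: denom=6−2·16/71=394/71; d'=(-39−2·-424/71)/(394/71)=-1921/394
back: M3=-1921/394
back: M2=-424/71−16/71·-1921/394=-960/197
back: M1=10−3/8·-960/197=2330/197
M: M0=0, M1=2330/197, M2=-960/197, M3=-1921/394, M4=0
seg 0: a=5, c=M0/2=0, d=(M1−M0)/(6·1)=1165/591, b=Δ0−h0·(2M0+M1)/6=-7075/591
seg 1: a=-5, c=M1/2=1165/197, d=(M2−M1)/(6·3)=-1645/1773, b=Δ1−h1·(2M1+M2)/6=-3580/591
seg 2: a=5, c=M2/2=-480/197, d=(M3−M2)/(6·2)=-1/4728, b=Δ2−h2·(2M2+M3)/6=2585/591
seg 3: a=4, c=M3/2=-1921/788, d=(M4−M3)/(6·1)=1921/2364, b=Δ3−h3·(2M3+M4)/6=-6353/1182
t_q=27/4 → seg 3, τ=3/4; S=4+-6353/1182·τ+-1921/788·τ²+1921/2364·τ³=-53435/50432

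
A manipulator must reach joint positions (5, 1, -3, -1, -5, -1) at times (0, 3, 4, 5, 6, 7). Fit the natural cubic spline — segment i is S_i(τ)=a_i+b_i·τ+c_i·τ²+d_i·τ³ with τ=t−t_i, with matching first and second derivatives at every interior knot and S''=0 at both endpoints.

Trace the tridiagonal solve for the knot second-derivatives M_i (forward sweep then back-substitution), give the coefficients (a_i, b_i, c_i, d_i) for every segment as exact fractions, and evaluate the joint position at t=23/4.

Δ: Δ0=-4/3, Δ1=-4, Δ2=2, Δ3=-4, Δ4=4
row 1: diag=8, rhs=-16; c'=1/8, d'=-2
row 2: denom=4−1·1/8=31/8; d'=(36−1·-2)/(31/8)=304/31
row 3: denom=4−1·8/31=116/31; d'=(-36−1·304/31)/(116/31)=-355/29
row 4: denom=4−1·31/116=433/116; d'=(48−1·-355/29)/(433/116)=6988/433
back: M4=6988/433
back: M3=-355/29−31/116·6988/433=-7168/433
back: M2=304/31−8/31·-7168/433=6096/433
back: M1=-2−1/8·6096/433=-1628/433
M: M0=0, M1=-1628/433, M2=6096/433, M3=-7168/433, M4=6988/433, M5=0
seg 0: a=5, c=M0/2=0, d=(M1−M0)/(6·3)=-814/3897, b=Δ0−h0·(2M0+M1)/6=710/1299
seg 1: a=1, c=M1/2=-814/433, d=(M2−M1)/(6·1)=3862/1299, b=Δ1−h1·(2M1+M2)/6=-6616/1299
seg 2: a=-3, c=M2/2=3048/433, d=(M3−M2)/(6·1)=-6632/1299, b=Δ2−h2·(2M2+M3)/6=86/1299
seg 3: a=-1, c=M3/2=-3584/433, d=(M4−M3)/(6·1)=7078/1299, b=Δ3−h3·(2M3+M4)/6=-1522/1299
seg 4: a=-5, c=M4/2=3494/433, d=(M5−M4)/(6·1)=-3494/1299, b=Δ4−h4·(2M4+M5)/6=-1792/1299
t_q=23/4 → seg 3, τ=3/4; S=-1+-1522/1299·τ+-3584/433·τ²+7078/1299·τ³=-58693/13856

  seg 0: a=5 b=710/1299 c=0 d=-814/3897
  seg 1: a=1 b=-6616/1299 c=-814/433 d=3862/1299
  seg 2: a=-3 b=86/1299 c=3048/433 d=-6632/1299
  seg 3: a=-1 b=-1522/1299 c=-3584/433 d=7078/1299
  seg 4: a=-5 b=-1792/1299 c=3494/433 d=-3494/1299
S(23/4) = -58693/13856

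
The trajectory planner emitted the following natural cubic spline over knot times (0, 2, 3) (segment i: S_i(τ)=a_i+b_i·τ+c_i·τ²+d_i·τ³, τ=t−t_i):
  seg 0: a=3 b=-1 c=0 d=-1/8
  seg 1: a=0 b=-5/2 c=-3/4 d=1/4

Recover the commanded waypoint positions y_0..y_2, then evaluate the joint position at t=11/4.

y_0=3 y_1=0 y_2=-3
S(11/4) = -561/256

y_0 = S_0(0) = a_0 = 3
y_1 = S_1(0) = a_1 = 0
y_2 = S_1(1) = -3
t_q=11/4 is in segment 1 (τ=3/4); S_1(τ)=-561/256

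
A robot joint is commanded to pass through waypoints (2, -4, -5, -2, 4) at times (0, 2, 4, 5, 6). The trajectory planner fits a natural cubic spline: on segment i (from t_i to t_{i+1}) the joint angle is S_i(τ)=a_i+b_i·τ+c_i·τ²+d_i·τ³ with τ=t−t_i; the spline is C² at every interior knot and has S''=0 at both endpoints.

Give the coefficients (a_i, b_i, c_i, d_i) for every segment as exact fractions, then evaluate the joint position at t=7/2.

Δ: Δ0=-3, Δ1=-1/2, Δ2=3, Δ3=6
row 1: diag=8, rhs=15; c'=1/4, d'=15/8
row 2: denom=6−2·1/4=11/2; d'=(21−2·15/8)/(11/2)=69/22
row 3: denom=4−1·2/11=42/11; d'=(18−1·69/22)/(42/11)=109/28
back: M3=109/28
back: M2=69/22−2/11·109/28=17/7
back: M1=15/8−1/4·17/7=71/56
M: M0=0, M1=71/56, M2=17/7, M3=109/28, M4=0
seg 0: a=2, c=M0/2=0, d=(M1−M0)/(6·2)=71/672, b=Δ0−h0·(2M0+M1)/6=-575/168
seg 1: a=-4, c=M1/2=71/112, d=(M2−M1)/(6·2)=65/672, b=Δ1−h1·(2M1+M2)/6=-181/84
seg 2: a=-5, c=M2/2=17/14, d=(M3−M2)/(6·1)=41/168, b=Δ2−h2·(2M2+M3)/6=37/24
seg 3: a=-2, c=M3/2=109/56, d=(M4−M3)/(6·1)=-109/168, b=Δ3−h3·(2M3+M4)/6=395/84
t_q=7/2 → seg 1, τ=3/2; S=-4+-181/84·τ+71/112·τ²+65/672·τ³=-9819/1792

  seg 0: a=2 b=-575/168 c=0 d=71/672
  seg 1: a=-4 b=-181/84 c=71/112 d=65/672
  seg 2: a=-5 b=37/24 c=17/14 d=41/168
  seg 3: a=-2 b=395/84 c=109/56 d=-109/168
S(7/2) = -9819/1792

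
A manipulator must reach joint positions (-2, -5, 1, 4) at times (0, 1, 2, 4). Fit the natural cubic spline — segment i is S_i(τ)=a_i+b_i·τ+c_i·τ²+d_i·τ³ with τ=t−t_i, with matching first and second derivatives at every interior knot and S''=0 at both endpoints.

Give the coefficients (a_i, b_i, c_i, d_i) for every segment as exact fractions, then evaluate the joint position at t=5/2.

  seg 0: a=-2 b=-255/46 c=0 d=117/46
  seg 1: a=-5 b=48/23 c=351/46 d=-171/46
  seg 2: a=1 b=285/46 c=-81/23 d=27/46
S(5/2) = 1211/368

Δ: Δ0=-3, Δ1=6, Δ2=3/2
row 1: diag=4, rhs=54; c'=1/4, d'=27/2
row 2: denom=6−1·1/4=23/4; d'=(-27−1·27/2)/(23/4)=-162/23
back: M2=-162/23
back: M1=27/2−1/4·-162/23=351/23
M: M0=0, M1=351/23, M2=-162/23, M3=0
seg 0: a=-2, c=M0/2=0, d=(M1−M0)/(6·1)=117/46, b=Δ0−h0·(2M0+M1)/6=-255/46
seg 1: a=-5, c=M1/2=351/46, d=(M2−M1)/(6·1)=-171/46, b=Δ1−h1·(2M1+M2)/6=48/23
seg 2: a=1, c=M2/2=-81/23, d=(M3−M2)/(6·2)=27/46, b=Δ2−h2·(2M2+M3)/6=285/46
t_q=5/2 → seg 2, τ=1/2; S=1+285/46·τ+-81/23·τ²+27/46·τ³=1211/368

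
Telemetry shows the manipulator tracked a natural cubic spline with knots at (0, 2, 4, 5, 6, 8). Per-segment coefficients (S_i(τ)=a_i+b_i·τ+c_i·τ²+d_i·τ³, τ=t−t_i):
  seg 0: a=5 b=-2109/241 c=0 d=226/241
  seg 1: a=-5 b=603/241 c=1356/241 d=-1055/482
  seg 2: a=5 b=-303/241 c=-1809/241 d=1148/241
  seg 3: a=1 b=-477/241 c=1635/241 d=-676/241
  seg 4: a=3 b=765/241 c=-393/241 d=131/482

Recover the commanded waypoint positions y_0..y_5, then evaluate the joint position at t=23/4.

y_0 = S_0(0) = a_0 = 5
y_1 = S_1(0) = a_1 = -5
y_2 = S_2(0) = a_2 = 5
y_3 = S_3(0) = a_3 = 1
y_4 = S_4(0) = a_4 = 3
y_5 = S_4(2) = 5
t_q=23/4 is in segment 3 (τ=3/4); S_3(τ)=2071/964

y_0=5 y_1=-5 y_2=5 y_3=1 y_4=3 y_5=5
S(23/4) = 2071/964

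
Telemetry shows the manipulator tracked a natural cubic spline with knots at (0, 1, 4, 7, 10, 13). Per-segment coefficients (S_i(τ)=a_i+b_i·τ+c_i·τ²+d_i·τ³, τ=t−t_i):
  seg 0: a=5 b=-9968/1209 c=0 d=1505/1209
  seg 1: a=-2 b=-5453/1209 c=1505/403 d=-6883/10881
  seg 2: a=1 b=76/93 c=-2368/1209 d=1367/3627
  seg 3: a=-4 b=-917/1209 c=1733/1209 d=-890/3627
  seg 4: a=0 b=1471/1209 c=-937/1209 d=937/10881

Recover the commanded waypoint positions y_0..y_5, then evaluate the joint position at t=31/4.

y_0=5 y_1=-2 y_2=1 y_3=-4 y_4=0 y_5=-1
S(31/4) = -49857/12896

y_0 = S_0(0) = a_0 = 5
y_1 = S_1(0) = a_1 = -2
y_2 = S_2(0) = a_2 = 1
y_3 = S_3(0) = a_3 = -4
y_4 = S_4(0) = a_4 = 0
y_5 = S_4(3) = -1
t_q=31/4 is in segment 3 (τ=3/4); S_3(τ)=-49857/12896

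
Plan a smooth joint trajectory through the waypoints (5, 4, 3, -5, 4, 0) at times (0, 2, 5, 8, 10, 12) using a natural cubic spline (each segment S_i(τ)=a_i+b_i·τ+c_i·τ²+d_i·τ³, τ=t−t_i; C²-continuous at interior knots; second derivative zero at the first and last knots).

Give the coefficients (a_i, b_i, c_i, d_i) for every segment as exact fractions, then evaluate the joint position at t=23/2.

  seg 0: a=5 b=-539/643 c=0 d=435/5144
  seg 1: a=4 b=227/1286 c=1305/2572 d=-15679/69444
  seg 2: a=3 b=-7395/2572 c=-2941/1929 d=36901/69444
  seg 3: a=-5 b=2989/1286 c=8379/2572 d=-5581/5144
  seg 4: a=4 b=1502/643 c=-2091/643 d=697/1286
S(23/2) = 20743/10288

Δ: Δ0=-1/2, Δ1=-1/3, Δ2=-8/3, Δ3=9/2, Δ4=-2
row 1: diag=10, rhs=1; c'=3/10, d'=1/10
row 2: denom=12−3·3/10=111/10; d'=(-14−3·1/10)/(111/10)=-143/111
row 3: denom=10−3·10/37=340/37; d'=(43−3·-143/111)/(340/37)=51/10
row 4: denom=8−2·37/170=643/85; d'=(-39−2·51/10)/(643/85)=-4182/643
back: M4=-4182/643
back: M3=51/10−37/170·-4182/643=8379/1286
back: M2=-143/111−10/37·8379/1286=-5882/1929
back: M1=1/10−3/10·-5882/1929=1305/1286
M: M0=0, M1=1305/1286, M2=-5882/1929, M3=8379/1286, M4=-4182/643, M5=0
seg 0: a=5, c=M0/2=0, d=(M1−M0)/(6·2)=435/5144, b=Δ0−h0·(2M0+M1)/6=-539/643
seg 1: a=4, c=M1/2=1305/2572, d=(M2−M1)/(6·3)=-15679/69444, b=Δ1−h1·(2M1+M2)/6=227/1286
seg 2: a=3, c=M2/2=-2941/1929, d=(M3−M2)/(6·3)=36901/69444, b=Δ2−h2·(2M2+M3)/6=-7395/2572
seg 3: a=-5, c=M3/2=8379/2572, d=(M4−M3)/(6·2)=-5581/5144, b=Δ3−h3·(2M3+M4)/6=2989/1286
seg 4: a=4, c=M4/2=-2091/643, d=(M5−M4)/(6·2)=697/1286, b=Δ4−h4·(2M4+M5)/6=1502/643
t_q=23/2 → seg 4, τ=3/2; S=4+1502/643·τ+-2091/643·τ²+697/1286·τ³=20743/10288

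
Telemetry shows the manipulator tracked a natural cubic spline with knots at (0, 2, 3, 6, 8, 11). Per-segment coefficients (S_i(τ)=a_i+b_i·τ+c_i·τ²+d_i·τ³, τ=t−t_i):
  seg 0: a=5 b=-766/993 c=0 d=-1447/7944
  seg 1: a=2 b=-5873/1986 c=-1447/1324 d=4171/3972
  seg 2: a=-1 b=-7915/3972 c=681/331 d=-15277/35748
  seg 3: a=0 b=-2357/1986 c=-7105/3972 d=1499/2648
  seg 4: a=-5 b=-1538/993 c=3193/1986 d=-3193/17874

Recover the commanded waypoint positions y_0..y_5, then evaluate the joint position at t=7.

y_0=5 y_1=2 y_2=-1 y_3=0 y_4=-5 y_5=0
S(7) = -19141/7944

y_0 = S_0(0) = a_0 = 5
y_1 = S_1(0) = a_1 = 2
y_2 = S_2(0) = a_2 = -1
y_3 = S_3(0) = a_3 = 0
y_4 = S_4(0) = a_4 = -5
y_5 = S_4(3) = 0
t_q=7 is in segment 3 (τ=1); S_3(τ)=-19141/7944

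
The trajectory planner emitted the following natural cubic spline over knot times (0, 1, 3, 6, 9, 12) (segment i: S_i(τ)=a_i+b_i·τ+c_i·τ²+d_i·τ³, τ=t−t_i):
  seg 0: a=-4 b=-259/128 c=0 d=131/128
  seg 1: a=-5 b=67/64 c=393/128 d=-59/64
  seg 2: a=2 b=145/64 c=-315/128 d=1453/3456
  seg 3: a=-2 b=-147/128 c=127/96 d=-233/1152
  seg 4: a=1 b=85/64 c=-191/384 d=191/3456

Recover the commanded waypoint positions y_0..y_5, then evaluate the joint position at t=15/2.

y_0 = S_0(0) = a_0 = -4
y_1 = S_1(0) = a_1 = -5
y_2 = S_2(0) = a_2 = 2
y_3 = S_3(0) = a_3 = -2
y_4 = S_4(0) = a_4 = 1
y_5 = S_4(3) = 2
t_q=15/2 is in segment 3 (τ=3/2); S_3(τ)=-1463/1024

y_0=-4 y_1=-5 y_2=2 y_3=-2 y_4=1 y_5=2
S(15/2) = -1463/1024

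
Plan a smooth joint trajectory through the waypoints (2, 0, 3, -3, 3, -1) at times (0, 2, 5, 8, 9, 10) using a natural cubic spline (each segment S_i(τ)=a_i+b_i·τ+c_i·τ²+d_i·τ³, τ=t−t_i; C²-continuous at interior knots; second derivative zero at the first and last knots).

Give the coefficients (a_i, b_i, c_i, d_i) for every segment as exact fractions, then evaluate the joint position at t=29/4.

  seg 0: a=2 b=-1913/1027 c=0 d=443/2054
  seg 1: a=0 b=745/1027 c=1329/1027 d=-95/237
  seg 2: a=3 b=-2396/1027 c=-2376/1027 d=830/1027
  seg 3: a=-3 b=5758/1027 c=5094/1027 d=-4690/1027
  seg 4: a=3 b=1876/1027 c=-8976/1027 d=2992/1027
S(29/4) = -156297/32864

Δ: Δ0=-1, Δ1=1, Δ2=-2, Δ3=6, Δ4=-4
row 1: diag=10, rhs=12; c'=3/10, d'=6/5
row 2: denom=12−3·3/10=111/10; d'=(-18−3·6/5)/(111/10)=-72/37
row 3: denom=8−3·10/37=266/37; d'=(48−3·-72/37)/(266/37)=996/133
row 4: denom=4−1·37/266=1027/266; d'=(-60−1·996/133)/(1027/266)=-17952/1027
back: M4=-17952/1027
back: M3=996/133−37/266·-17952/1027=10188/1027
back: M2=-72/37−10/37·10188/1027=-4752/1027
back: M1=6/5−3/10·-4752/1027=2658/1027
M: M0=0, M1=2658/1027, M2=-4752/1027, M3=10188/1027, M4=-17952/1027, M5=0
seg 0: a=2, c=M0/2=0, d=(M1−M0)/(6·2)=443/2054, b=Δ0−h0·(2M0+M1)/6=-1913/1027
seg 1: a=0, c=M1/2=1329/1027, d=(M2−M1)/(6·3)=-95/237, b=Δ1−h1·(2M1+M2)/6=745/1027
seg 2: a=3, c=M2/2=-2376/1027, d=(M3−M2)/(6·3)=830/1027, b=Δ2−h2·(2M2+M3)/6=-2396/1027
seg 3: a=-3, c=M3/2=5094/1027, d=(M4−M3)/(6·1)=-4690/1027, b=Δ3−h3·(2M3+M4)/6=5758/1027
seg 4: a=3, c=M4/2=-8976/1027, d=(M5−M4)/(6·1)=2992/1027, b=Δ4−h4·(2M4+M5)/6=1876/1027
t_q=29/4 → seg 2, τ=9/4; S=3+-2396/1027·τ+-2376/1027·τ²+830/1027·τ³=-156297/32864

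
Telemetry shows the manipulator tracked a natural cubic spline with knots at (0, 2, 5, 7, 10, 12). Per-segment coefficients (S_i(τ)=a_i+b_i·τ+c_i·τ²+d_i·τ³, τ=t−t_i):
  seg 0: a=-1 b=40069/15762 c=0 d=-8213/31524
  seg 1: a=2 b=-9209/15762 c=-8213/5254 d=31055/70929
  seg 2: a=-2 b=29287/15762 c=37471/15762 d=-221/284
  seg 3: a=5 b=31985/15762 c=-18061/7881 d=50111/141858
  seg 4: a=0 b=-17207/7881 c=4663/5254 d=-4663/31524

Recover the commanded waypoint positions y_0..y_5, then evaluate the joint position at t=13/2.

y_0=-1 y_1=2 y_2=-2 y_3=5 y_4=0 y_5=-2
S(13/2) = 295041/84064

y_0 = S_0(0) = a_0 = -1
y_1 = S_1(0) = a_1 = 2
y_2 = S_2(0) = a_2 = -2
y_3 = S_3(0) = a_3 = 5
y_4 = S_4(0) = a_4 = 0
y_5 = S_4(2) = -2
t_q=13/2 is in segment 2 (τ=3/2); S_2(τ)=295041/84064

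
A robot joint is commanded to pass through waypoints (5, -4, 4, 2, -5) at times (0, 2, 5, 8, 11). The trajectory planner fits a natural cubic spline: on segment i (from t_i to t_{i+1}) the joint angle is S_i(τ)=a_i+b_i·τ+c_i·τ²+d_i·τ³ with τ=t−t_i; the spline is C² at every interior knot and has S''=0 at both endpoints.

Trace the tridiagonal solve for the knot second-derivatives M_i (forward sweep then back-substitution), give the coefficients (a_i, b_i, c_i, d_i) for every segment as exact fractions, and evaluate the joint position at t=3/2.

Δ: Δ0=-9/2, Δ1=8/3, Δ2=-2/3, Δ3=-7/3
row 1: diag=10, rhs=43; c'=3/10, d'=43/10
row 2: denom=12−3·3/10=111/10; d'=(-20−3·43/10)/(111/10)=-329/111
row 3: denom=12−3·10/37=414/37; d'=(-10−3·-329/111)/(414/37)=-41/414
back: M3=-41/414
back: M2=-329/111−10/37·-41/414=-608/207
back: M1=43/10−3/10·-608/207=715/138
M: M0=0, M1=715/138, M2=-608/207, M3=-41/414, M4=0
seg 0: a=5, c=M0/2=0, d=(M1−M0)/(6·2)=715/1656, b=Δ0−h0·(2M0+M1)/6=-1289/207
seg 1: a=-4, c=M1/2=715/276, d=(M2−M1)/(6·3)=-3361/7452, b=Δ1−h1·(2M1+M2)/6=-433/414
seg 2: a=4, c=M2/2=-304/207, d=(M3−M2)/(6·3)=1175/7452, b=Δ2−h2·(2M2+M3)/6=1921/828
seg 3: a=2, c=M3/2=-41/828, d=(M4−M3)/(6·3)=41/7452, b=Δ3−h3·(2M3+M4)/6=-925/414
t_q=3/2 → seg 0, τ=3/2; S=5+-1289/207·τ+0·τ²+715/1656·τ³=-12733/4416

  seg 0: a=5 b=-1289/207 c=0 d=715/1656
  seg 1: a=-4 b=-433/414 c=715/276 d=-3361/7452
  seg 2: a=4 b=1921/828 c=-304/207 d=1175/7452
  seg 3: a=2 b=-925/414 c=-41/828 d=41/7452
S(3/2) = -12733/4416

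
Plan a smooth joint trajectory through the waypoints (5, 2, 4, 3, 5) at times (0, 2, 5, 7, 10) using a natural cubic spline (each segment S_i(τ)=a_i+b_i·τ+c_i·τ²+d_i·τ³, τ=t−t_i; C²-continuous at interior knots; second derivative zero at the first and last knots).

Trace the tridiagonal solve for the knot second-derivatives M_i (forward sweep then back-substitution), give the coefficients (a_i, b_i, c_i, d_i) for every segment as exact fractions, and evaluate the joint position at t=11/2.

Δ: Δ0=-3/2, Δ1=2/3, Δ2=-1/2, Δ3=2/3
row 1: diag=10, rhs=13; c'=3/10, d'=13/10
row 2: denom=10−3·3/10=91/10; d'=(-7−3·13/10)/(91/10)=-109/91
row 3: denom=10−2·20/91=870/91; d'=(7−2·-109/91)/(870/91)=57/58
back: M3=57/58
back: M2=-109/91−20/91·57/58=-41/29
back: M1=13/10−3/10·-41/29=50/29
M: M0=0, M1=50/29, M2=-41/29, M3=57/58, M4=0
seg 0: a=5, c=M0/2=0, d=(M1−M0)/(6·2)=25/174, b=Δ0−h0·(2M0+M1)/6=-361/174
seg 1: a=2, c=M1/2=25/29, d=(M2−M1)/(6·3)=-91/522, b=Δ1−h1·(2M1+M2)/6=-61/174
seg 2: a=4, c=M2/2=-41/58, d=(M3−M2)/(6·2)=139/696, b=Δ2−h2·(2M2+M3)/6=10/87
seg 3: a=3, c=M3/2=57/116, d=(M4−M3)/(6·3)=-19/348, b=Δ3−h3·(2M3+M4)/6=-55/174
t_q=11/2 → seg 2, τ=1/2; S=4+10/87·τ+-41/58·τ²+139/696·τ³=7249/1856

  seg 0: a=5 b=-361/174 c=0 d=25/174
  seg 1: a=2 b=-61/174 c=25/29 d=-91/522
  seg 2: a=4 b=10/87 c=-41/58 d=139/696
  seg 3: a=3 b=-55/174 c=57/116 d=-19/348
S(11/2) = 7249/1856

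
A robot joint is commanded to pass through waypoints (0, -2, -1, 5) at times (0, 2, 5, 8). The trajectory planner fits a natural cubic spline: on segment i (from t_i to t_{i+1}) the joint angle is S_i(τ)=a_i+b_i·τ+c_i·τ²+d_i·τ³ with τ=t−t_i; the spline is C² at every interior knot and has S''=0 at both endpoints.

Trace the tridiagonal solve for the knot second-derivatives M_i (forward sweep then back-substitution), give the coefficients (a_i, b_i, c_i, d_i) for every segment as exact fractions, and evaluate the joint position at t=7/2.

Δ: Δ0=-1, Δ1=1/3, Δ2=2
row 1: diag=10, rhs=8; c'=3/10, d'=4/5
row 2: denom=12−3·3/10=111/10; d'=(10−3·4/5)/(111/10)=76/111
back: M2=76/111
back: M1=4/5−3/10·76/111=22/37
M: M0=0, M1=22/37, M2=76/111, M3=0
seg 0: a=0, c=M0/2=0, d=(M1−M0)/(6·2)=11/222, b=Δ0−h0·(2M0+M1)/6=-133/111
seg 1: a=-2, c=M1/2=11/37, d=(M2−M1)/(6·3)=5/999, b=Δ1−h1·(2M1+M2)/6=-67/111
seg 2: a=-1, c=M2/2=38/111, d=(M3−M2)/(6·3)=-38/999, b=Δ2−h2·(2M2+M3)/6=146/111
t_q=7/2 → seg 1, τ=3/2; S=-2+-67/111·τ+11/37·τ²+5/999·τ³=-657/296

  seg 0: a=0 b=-133/111 c=0 d=11/222
  seg 1: a=-2 b=-67/111 c=11/37 d=5/999
  seg 2: a=-1 b=146/111 c=38/111 d=-38/999
S(7/2) = -657/296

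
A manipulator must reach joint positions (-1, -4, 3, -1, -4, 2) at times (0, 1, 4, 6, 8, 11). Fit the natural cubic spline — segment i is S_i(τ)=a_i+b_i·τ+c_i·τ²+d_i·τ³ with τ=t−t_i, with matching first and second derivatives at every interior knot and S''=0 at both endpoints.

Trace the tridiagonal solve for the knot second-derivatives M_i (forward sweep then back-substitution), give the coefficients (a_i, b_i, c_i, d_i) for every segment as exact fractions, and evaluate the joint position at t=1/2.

  seg 0: a=-1 b=-5011/1269 c=0 d=1204/1269
  seg 1: a=-4 b=-1399/1269 c=1204/423 d=-6476/11421
  seg 2: a=3 b=845/1269 c=-2864/1269 d=2345/5076
  seg 3: a=-1 b=-1192/423 c=1307/2538 d=731/10152
  seg 4: a=-4 b=269/2538 c=4807/5076 d=-4807/45684
S(1/2) = -1208/423

Δ: Δ0=-3, Δ1=7/3, Δ2=-2, Δ3=-3/2, Δ4=2
row 1: diag=8, rhs=32; c'=3/8, d'=4
row 2: denom=10−3·3/8=71/8; d'=(-26−3·4)/(71/8)=-304/71
row 3: denom=8−2·16/71=536/71; d'=(3−2·-304/71)/(536/71)=821/536
row 4: denom=10−2·71/268=1269/134; d'=(21−2·821/536)/(1269/134)=4807/2538
back: M4=4807/2538
back: M3=821/536−71/268·4807/2538=1307/1269
back: M2=-304/71−16/71·1307/1269=-5728/1269
back: M1=4−3/8·-5728/1269=2408/423
M: M0=0, M1=2408/423, M2=-5728/1269, M3=1307/1269, M4=4807/2538, M5=0
seg 0: a=-1, c=M0/2=0, d=(M1−M0)/(6·1)=1204/1269, b=Δ0−h0·(2M0+M1)/6=-5011/1269
seg 1: a=-4, c=M1/2=1204/423, d=(M2−M1)/(6·3)=-6476/11421, b=Δ1−h1·(2M1+M2)/6=-1399/1269
seg 2: a=3, c=M2/2=-2864/1269, d=(M3−M2)/(6·2)=2345/5076, b=Δ2−h2·(2M2+M3)/6=845/1269
seg 3: a=-1, c=M3/2=1307/2538, d=(M4−M3)/(6·2)=731/10152, b=Δ3−h3·(2M3+M4)/6=-1192/423
seg 4: a=-4, c=M4/2=4807/5076, d=(M5−M4)/(6·3)=-4807/45684, b=Δ4−h4·(2M4+M5)/6=269/2538
t_q=1/2 → seg 0, τ=1/2; S=-1+-5011/1269·τ+0·τ²+1204/1269·τ³=-1208/423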